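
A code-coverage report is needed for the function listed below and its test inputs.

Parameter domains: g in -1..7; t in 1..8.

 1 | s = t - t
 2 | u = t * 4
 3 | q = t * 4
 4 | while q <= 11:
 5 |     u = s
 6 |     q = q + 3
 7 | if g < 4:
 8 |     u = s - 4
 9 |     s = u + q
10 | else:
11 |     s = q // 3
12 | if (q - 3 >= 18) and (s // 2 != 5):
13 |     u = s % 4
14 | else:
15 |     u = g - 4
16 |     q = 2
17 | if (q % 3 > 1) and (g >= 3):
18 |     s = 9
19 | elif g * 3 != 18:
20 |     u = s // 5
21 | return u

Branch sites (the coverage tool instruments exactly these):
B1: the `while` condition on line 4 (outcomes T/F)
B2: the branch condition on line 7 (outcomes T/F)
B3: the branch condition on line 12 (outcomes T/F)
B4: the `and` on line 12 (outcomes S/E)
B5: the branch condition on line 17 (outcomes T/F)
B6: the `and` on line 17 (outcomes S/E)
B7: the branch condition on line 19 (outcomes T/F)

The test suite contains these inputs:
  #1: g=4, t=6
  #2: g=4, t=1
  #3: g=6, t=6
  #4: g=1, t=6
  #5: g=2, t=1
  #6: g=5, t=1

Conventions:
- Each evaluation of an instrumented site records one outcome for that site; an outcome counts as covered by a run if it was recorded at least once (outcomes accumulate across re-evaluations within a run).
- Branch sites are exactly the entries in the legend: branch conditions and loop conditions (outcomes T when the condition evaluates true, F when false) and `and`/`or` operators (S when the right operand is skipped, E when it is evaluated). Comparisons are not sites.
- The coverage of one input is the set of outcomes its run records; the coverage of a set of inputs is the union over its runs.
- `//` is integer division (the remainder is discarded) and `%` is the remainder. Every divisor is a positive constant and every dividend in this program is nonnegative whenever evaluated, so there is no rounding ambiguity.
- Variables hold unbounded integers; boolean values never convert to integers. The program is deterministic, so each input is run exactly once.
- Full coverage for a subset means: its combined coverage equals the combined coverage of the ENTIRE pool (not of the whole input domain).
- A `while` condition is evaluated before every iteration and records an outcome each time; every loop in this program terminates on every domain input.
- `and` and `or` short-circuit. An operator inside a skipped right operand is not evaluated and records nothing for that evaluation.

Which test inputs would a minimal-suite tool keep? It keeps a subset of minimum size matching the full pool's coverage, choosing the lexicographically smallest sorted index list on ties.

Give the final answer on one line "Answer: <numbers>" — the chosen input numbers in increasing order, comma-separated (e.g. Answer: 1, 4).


input #1, g=4, t=6: events B1->F, B2->F, B4->E, B3->T, B6->S, B5->F, B7->T; outcomes B1=F, B2=F, B3=T, B4=E, B5=F, B6=S, B7=T
input #2, g=4, t=1: events B1->T, B1->T, B1->T, B1->F, B2->F, B4->S, B3->F, B6->E, B5->T; outcomes B1=T, B1=F, B2=F, B3=F, B4=S, B5=T, B6=E
input #3, g=6, t=6: events B1->F, B2->F, B4->E, B3->T, B6->S, B5->F, B7->F; outcomes B1=F, B2=F, B3=T, B4=E, B5=F, B6=S, B7=F
input #4, g=1, t=6: events B1->F, B2->T, B4->E, B3->T, B6->S, B5->F, B7->T; outcomes B1=F, B2=T, B3=T, B4=E, B5=F, B6=S, B7=T
input #5, g=2, t=1: events B1->T, B1->T, B1->T, B1->F, B2->T, B4->S, B3->F, B6->E, B5->F, B7->T; outcomes B1=T, B1=F, B2=T, B3=F, B4=S, B5=F, B6=E, B7=T
input #6, g=5, t=1: events B1->T, B1->T, B1->T, B1->F, B2->F, B4->S, B3->F, B6->E, B5->T; outcomes B1=T, B1=F, B2=F, B3=F, B4=S, B5=T, B6=E
together the pool reaches 14 outcomes: B1=T, B1=F, B2=T, B2=F, B3=T, B3=F, B4=S, B4=E, B5=T, B5=F, B6=S, B6=E, B7=T, B7=F
every size-1 subset falls short of the 14 outcomes (best: 8/14)
every size-2 subset falls short of the 14 outcomes (best: 13/14)
size 3: inputs {2, 3, 4} cover all 14 outcomes, and no lexicographically smaller subset of this size does
Answer: 2, 3, 4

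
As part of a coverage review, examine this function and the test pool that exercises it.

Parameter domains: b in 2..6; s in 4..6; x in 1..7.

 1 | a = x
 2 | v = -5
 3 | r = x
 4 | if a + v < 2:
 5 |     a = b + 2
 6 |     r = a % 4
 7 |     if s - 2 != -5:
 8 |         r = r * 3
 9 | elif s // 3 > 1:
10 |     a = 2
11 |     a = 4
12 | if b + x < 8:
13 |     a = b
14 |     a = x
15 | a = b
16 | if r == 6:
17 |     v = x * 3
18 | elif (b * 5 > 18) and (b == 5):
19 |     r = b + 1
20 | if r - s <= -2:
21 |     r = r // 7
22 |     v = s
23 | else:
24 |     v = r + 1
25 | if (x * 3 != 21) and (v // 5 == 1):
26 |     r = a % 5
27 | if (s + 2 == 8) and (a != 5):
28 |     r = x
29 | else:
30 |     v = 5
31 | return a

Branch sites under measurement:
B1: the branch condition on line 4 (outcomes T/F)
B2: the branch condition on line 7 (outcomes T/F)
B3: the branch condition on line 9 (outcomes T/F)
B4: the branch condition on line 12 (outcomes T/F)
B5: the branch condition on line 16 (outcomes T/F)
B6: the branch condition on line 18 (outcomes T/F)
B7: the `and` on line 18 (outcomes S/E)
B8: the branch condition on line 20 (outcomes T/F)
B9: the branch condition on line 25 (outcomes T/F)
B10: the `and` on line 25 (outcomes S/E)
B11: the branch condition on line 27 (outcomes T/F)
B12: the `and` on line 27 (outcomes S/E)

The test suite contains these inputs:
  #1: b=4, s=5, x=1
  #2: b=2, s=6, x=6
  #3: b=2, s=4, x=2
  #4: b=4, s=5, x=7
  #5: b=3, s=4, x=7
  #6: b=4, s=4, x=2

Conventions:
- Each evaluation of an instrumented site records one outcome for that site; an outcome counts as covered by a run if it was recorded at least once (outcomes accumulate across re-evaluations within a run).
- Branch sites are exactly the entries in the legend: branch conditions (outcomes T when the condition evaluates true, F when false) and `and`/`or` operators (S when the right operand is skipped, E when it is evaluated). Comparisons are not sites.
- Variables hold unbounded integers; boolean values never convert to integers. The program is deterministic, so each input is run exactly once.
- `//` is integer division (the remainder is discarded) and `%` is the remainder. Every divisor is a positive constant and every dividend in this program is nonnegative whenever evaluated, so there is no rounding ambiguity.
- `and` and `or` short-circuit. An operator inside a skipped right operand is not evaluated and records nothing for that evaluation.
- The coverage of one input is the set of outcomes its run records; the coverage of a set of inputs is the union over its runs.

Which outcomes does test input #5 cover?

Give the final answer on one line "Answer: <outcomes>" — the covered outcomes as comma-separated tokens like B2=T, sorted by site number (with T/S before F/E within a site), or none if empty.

Simulating input #5 (b=3, s=4, x=7) step by step:
  B1->F, B3->F, B4->F, B5->F, B7->S, B6->F, B8->F, B10->S, B9->F, B12->S
  B11->F
collecting distinct outcomes: B1=F, B3=F, B4=F, B5=F, B6=F, B7=S, B8=F, B9=F, B10=S, B11=F, B12=S

Answer: B1=F, B3=F, B4=F, B5=F, B6=F, B7=S, B8=F, B9=F, B10=S, B11=F, B12=S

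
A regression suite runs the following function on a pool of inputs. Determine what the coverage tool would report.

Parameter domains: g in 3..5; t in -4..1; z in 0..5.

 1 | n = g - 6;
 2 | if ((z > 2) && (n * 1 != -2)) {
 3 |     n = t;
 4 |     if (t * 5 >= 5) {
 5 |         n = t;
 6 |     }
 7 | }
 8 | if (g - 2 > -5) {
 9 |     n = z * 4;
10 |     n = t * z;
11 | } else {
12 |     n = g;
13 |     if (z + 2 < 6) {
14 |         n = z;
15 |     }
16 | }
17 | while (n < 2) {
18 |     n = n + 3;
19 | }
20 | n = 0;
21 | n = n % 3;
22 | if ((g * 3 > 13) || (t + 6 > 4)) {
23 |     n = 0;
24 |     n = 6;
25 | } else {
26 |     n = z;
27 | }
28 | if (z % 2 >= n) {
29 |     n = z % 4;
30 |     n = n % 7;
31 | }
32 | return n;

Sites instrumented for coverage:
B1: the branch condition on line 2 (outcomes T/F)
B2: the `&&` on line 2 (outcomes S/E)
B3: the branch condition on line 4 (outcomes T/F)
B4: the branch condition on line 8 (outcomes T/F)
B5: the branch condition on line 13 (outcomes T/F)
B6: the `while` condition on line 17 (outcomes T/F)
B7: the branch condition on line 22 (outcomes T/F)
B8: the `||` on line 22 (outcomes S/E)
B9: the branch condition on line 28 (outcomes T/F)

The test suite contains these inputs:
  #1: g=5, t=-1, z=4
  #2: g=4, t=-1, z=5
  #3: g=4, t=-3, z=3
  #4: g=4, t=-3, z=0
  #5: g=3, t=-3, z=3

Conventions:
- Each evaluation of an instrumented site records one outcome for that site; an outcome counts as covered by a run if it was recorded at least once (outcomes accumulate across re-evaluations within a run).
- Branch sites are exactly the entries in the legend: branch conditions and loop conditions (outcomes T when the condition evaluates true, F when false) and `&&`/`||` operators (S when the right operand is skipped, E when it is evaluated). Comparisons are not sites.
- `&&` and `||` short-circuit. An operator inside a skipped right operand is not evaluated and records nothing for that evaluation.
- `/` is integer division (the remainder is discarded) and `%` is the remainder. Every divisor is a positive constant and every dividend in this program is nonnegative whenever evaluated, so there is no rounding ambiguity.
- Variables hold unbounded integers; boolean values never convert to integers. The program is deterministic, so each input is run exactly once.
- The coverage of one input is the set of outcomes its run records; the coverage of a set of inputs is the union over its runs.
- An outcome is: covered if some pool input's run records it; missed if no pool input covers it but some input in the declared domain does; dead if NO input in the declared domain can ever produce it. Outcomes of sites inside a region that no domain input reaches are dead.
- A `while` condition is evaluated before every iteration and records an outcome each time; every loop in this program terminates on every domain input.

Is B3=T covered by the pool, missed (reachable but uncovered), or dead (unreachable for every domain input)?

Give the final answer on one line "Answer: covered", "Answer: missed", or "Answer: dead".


no pool input records B3=T
but domain input (g=3, t=1, z=3) does record it -> reachable, so missed
Answer: missed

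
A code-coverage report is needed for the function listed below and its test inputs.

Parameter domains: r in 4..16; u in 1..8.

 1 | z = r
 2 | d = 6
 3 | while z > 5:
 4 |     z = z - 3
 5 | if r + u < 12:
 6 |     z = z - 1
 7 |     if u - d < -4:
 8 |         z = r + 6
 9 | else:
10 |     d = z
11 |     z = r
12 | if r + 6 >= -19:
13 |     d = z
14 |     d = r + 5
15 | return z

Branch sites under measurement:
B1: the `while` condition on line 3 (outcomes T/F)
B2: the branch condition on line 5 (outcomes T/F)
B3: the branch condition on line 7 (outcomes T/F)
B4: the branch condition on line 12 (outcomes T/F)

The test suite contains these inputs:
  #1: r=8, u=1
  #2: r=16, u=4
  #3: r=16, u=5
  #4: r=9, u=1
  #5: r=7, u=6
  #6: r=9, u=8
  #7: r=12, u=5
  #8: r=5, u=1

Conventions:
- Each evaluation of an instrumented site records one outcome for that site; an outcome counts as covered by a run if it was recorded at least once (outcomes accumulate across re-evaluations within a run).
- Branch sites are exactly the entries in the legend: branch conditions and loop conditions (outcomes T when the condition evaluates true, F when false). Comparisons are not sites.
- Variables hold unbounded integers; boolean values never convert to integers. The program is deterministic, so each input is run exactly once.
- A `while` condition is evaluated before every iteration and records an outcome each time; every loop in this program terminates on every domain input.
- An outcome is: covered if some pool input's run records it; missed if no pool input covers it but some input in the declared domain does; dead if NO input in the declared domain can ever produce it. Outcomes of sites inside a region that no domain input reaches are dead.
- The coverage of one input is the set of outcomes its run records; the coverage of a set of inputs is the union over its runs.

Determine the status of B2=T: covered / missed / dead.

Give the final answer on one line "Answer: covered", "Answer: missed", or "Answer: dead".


B2=T is recorded by pool input(s) 1, 4, 8 -> covered
Answer: covered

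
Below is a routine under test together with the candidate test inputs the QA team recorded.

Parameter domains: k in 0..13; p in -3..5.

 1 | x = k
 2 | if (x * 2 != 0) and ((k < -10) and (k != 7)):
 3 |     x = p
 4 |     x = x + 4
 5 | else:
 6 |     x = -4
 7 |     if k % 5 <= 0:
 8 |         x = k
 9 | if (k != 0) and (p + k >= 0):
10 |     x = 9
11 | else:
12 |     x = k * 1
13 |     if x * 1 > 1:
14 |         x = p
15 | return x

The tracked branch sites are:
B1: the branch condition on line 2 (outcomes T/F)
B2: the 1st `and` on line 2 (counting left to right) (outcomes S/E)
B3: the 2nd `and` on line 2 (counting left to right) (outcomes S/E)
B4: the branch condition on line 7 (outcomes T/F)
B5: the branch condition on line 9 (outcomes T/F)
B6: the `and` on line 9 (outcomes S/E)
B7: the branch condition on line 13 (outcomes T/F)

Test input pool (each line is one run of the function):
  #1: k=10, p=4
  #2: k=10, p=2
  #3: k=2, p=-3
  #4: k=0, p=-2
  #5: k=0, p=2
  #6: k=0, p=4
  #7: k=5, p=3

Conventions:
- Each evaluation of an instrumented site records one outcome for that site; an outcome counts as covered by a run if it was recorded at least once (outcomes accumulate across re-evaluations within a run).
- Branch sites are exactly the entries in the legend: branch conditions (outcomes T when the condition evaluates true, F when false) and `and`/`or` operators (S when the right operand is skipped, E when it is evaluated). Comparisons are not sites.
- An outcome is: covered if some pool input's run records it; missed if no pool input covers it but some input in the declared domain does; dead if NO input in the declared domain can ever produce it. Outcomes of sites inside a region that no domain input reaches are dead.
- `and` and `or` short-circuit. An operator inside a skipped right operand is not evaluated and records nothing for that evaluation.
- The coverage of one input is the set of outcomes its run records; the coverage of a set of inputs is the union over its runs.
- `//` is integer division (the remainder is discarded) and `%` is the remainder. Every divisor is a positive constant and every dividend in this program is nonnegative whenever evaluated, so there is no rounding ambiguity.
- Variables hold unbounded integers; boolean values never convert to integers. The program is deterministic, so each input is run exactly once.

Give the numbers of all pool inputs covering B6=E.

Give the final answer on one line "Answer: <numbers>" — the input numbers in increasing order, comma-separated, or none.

input #1 (k=10, p=4): covers B6=E
input #2 (k=10, p=2): covers B6=E
input #3 (k=2, p=-3): covers B6=E
input #4 (k=0, p=-2): misses B6=E
input #5 (k=0, p=2): misses B6=E
input #6 (k=0, p=4): misses B6=E
input #7 (k=5, p=3): covers B6=E

Answer: 1, 2, 3, 7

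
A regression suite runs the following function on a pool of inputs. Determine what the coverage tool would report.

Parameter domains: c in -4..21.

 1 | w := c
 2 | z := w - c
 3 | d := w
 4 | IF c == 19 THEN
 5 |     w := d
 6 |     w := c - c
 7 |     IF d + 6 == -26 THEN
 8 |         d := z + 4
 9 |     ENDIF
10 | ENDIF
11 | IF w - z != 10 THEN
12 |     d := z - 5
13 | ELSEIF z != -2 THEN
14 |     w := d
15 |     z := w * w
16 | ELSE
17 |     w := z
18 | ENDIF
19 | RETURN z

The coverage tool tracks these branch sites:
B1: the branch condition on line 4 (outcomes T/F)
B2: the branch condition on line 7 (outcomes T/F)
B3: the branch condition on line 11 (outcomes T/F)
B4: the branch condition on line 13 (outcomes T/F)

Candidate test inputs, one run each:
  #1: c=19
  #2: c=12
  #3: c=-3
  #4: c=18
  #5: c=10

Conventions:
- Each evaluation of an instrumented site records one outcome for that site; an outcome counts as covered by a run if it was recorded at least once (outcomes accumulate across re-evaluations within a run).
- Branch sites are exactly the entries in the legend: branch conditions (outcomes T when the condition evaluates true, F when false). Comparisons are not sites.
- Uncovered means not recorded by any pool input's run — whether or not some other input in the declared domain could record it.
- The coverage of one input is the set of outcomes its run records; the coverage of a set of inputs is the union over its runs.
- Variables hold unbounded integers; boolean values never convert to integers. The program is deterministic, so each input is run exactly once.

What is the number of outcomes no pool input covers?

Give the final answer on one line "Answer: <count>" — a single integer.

#1 (c=19) -> B1->T, B2->F, B3->T; covered: B1=T, B2=F, B3=T
#2 (c=12) -> B1->F, B3->T; covered: B1=F, B3=T
#3 (c=-3) -> B1->F, B3->T; covered: B1=F, B3=T
#4 (c=18) -> B1->F, B3->T; covered: B1=F, B3=T
#5 (c=10) -> B1->F, B3->F, B4->T; covered: B1=F, B3=F, B4=T
union over the pool: B1=T, B1=F, B2=F, B3=T, B3=F, B4=T
uncovered (2 of 8): B2=T, B4=F

Answer: 2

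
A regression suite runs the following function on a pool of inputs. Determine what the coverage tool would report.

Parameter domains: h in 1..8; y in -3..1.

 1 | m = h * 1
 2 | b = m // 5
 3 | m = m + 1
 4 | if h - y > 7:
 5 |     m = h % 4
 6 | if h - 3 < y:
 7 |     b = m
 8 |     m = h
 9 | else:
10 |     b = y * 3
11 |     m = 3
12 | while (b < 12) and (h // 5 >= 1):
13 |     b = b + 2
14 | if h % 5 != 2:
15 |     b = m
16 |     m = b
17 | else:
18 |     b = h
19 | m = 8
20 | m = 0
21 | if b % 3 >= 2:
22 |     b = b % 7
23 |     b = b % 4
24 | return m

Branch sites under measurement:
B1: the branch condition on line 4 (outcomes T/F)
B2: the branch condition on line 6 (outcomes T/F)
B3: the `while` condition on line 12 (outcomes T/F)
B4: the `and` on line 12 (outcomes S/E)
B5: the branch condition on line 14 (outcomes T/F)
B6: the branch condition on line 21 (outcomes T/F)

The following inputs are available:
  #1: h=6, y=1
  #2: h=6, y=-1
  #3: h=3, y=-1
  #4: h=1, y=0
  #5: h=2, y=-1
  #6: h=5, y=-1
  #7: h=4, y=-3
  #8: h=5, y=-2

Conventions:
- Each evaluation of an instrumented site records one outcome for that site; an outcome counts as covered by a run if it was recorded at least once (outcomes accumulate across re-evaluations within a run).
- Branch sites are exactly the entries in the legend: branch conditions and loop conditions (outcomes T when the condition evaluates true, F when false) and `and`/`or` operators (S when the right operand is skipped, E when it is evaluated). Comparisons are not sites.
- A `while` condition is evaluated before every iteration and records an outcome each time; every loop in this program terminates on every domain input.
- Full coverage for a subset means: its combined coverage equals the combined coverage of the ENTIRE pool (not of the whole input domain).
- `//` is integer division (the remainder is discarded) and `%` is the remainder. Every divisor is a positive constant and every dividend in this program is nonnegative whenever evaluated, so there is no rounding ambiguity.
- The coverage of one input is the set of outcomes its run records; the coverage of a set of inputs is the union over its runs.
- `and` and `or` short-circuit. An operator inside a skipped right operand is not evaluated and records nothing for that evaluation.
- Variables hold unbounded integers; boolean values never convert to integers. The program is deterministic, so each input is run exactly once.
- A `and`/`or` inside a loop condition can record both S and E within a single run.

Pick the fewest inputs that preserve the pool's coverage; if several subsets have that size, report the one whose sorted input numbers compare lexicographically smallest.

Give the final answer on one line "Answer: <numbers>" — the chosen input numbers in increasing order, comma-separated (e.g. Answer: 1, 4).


run #1 (h=6, y=1) runs B1->F, B2->F, B4->E, B3->T, B4->E, B3->T, B4->E, B3->T, B4->E, B3->T, B4->E, B3->T, B4->S, B3->F, ...; records B1=F, B2=F, B3=T, B3=F, B4=S, B4=E, B5=T, B6=F
run #2 (h=6, y=-1) runs B1->F, B2->F, B4->E, B3->T, B4->E, B3->T, B4->E, B3->T, B4->E, B3->T, B4->E, B3->T, B4->E, B3->T, ...; records B1=F, B2=F, B3=T, B3=F, B4=S, B4=E, B5=T, B6=F
run #3 (h=3, y=-1) runs B1->F, B2->F, B4->E, B3->F, B5->T, B6->F; records B1=F, B2=F, B3=F, B4=E, B5=T, B6=F
run #4 (h=1, y=0) runs B1->F, B2->T, B4->E, B3->F, B5->T, B6->F; records B1=F, B2=T, B3=F, B4=E, B5=T, B6=F
run #5 (h=2, y=-1) runs B1->F, B2->F, B4->E, B3->F, B5->F, B6->T; records B1=F, B2=F, B3=F, B4=E, B5=F, B6=T
run #6 (h=5, y=-1) runs B1->F, B2->F, B4->E, B3->T, B4->E, B3->T, B4->E, B3->T, B4->E, B3->T, B4->E, B3->T, B4->E, B3->T, ...; records B1=F, B2=F, B3=T, B3=F, B4=S, B4=E, B5=T, B6=F
run #7 (h=4, y=-3) runs B1->F, B2->F, B4->E, B3->F, B5->T, B6->F; records B1=F, B2=F, B3=F, B4=E, B5=T, B6=F
run #8 (h=5, y=-2) runs B1->F, B2->F, B4->E, B3->T, B4->E, B3->T, B4->E, B3->T, B4->E, B3->T, B4->E, B3->T, B4->E, B3->T, ...; records B1=F, B2=F, B3=T, B3=F, B4=S, B4=E, B5=T, B6=F
the full pool covers 11 outcomes: B1=F, B2=T, B2=F, B3=T, B3=F, B4=S, B4=E, B5=T, B5=F, B6=T, B6=F
every size-1 subset falls short of the 11 outcomes (best: 8/11)
every size-2 subset falls short of the 11 outcomes (best: 10/11)
size 3: inputs {1, 4, 5} cover all 11 outcomes, and no lexicographically smaller subset of this size does
Answer: 1, 4, 5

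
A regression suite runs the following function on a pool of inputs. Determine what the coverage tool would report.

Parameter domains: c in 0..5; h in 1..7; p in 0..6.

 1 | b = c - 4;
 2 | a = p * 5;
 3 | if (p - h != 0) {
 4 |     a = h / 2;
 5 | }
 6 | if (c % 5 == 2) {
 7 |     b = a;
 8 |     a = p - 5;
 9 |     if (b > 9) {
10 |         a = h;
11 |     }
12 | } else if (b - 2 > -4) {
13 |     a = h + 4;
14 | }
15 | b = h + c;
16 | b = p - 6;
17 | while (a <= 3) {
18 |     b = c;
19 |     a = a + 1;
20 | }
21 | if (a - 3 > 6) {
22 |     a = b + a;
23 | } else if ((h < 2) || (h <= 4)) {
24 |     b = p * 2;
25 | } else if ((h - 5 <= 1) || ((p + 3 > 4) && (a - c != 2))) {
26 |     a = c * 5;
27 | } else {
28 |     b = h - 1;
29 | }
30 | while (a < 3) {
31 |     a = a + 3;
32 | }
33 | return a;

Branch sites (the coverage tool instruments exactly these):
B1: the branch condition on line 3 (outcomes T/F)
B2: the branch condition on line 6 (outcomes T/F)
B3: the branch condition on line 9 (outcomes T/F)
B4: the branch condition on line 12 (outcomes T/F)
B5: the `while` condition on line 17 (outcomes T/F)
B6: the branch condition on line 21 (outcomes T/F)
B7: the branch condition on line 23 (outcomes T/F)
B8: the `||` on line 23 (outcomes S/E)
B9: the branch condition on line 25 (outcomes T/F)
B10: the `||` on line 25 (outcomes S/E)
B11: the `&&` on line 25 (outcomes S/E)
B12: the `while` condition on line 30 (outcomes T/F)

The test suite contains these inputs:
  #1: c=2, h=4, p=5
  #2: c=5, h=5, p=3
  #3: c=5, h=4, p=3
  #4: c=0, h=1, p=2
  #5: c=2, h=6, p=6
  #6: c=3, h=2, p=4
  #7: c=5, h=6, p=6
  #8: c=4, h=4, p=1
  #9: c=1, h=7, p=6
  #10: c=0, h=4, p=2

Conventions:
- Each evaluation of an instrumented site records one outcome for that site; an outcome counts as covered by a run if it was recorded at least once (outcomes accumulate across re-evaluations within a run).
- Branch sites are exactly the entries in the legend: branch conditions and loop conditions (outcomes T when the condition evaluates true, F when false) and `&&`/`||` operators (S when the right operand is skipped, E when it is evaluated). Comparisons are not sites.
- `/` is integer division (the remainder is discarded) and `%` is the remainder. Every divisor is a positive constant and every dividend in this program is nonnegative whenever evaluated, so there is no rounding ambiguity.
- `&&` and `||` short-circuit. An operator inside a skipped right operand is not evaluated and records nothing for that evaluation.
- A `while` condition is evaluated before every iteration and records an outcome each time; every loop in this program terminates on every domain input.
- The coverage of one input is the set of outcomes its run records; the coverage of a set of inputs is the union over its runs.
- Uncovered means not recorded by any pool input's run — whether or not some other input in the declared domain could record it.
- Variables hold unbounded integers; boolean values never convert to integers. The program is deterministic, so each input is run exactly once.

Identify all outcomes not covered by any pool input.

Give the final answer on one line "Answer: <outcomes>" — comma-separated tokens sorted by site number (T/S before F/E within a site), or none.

run #1 (c=2, h=4, p=5) runs B1->T, B2->T, B3->F, B5->T, B5->T, B5->T, B5->T, B5->F, B6->F, B8->E, B7->T, B12->F; records B1=T, B2=T, B3=F, B5=T, B5=F, B6=F, B7=T, B8=E, B12=F
run #2 (c=5, h=5, p=3) runs B1->T, B2->F, B4->T, B5->F, B6->F, B8->E, B7->F, B10->S, B9->T, B12->F; records B1=T, B2=F, B4=T, B5=F, B6=F, B7=F, B8=E, B9=T, B10=S, B12=F
run #3 (c=5, h=4, p=3) runs B1->T, B2->F, B4->T, B5->F, B6->F, B8->E, B7->T, B12->F; records B1=T, B2=F, B4=T, B5=F, B6=F, B7=T, B8=E, B12=F
run #4 (c=0, h=1, p=2) runs B1->T, B2->F, B4->F, B5->T, B5->T, B5->T, B5->T, B5->F, B6->F, B8->S, B7->T, B12->F; records B1=T, B2=F, B4=F, B5=T, B5=F, B6=F, B7=T, B8=S, B12=F
run #5 (c=2, h=6, p=6) runs B1->F, B2->T, B3->T, B5->F, B6->F, B8->E, B7->F, B10->S, B9->T, B12->F; records B1=F, B2=T, B3=T, B5=F, B6=F, B7=F, B8=E, B9=T, B10=S, B12=F
run #6 (c=3, h=2, p=4) runs B1->T, B2->F, B4->T, B5->F, B6->F, B8->E, B7->T, B12->F; records B1=T, B2=F, B4=T, B5=F, B6=F, B7=T, B8=E, B12=F
run #7 (c=5, h=6, p=6) runs B1->F, B2->F, B4->T, B5->F, B6->T, B12->F; records B1=F, B2=F, B4=T, B5=F, B6=T, B12=F
run #8 (c=4, h=4, p=1) runs B1->T, B2->F, B4->T, B5->F, B6->F, B8->E, B7->T, B12->F; records B1=T, B2=F, B4=T, B5=F, B6=F, B7=T, B8=E, B12=F
run #9 (c=1, h=7, p=6) runs B1->T, B2->F, B4->F, B5->T, B5->F, B6->F, B8->E, B7->F, B10->E, B11->E, B9->T, B12->F; records B1=T, B2=F, B4=F, B5=T, B5=F, B6=F, B7=F, B8=E, B9=T, B10=E, B11=E, B12=F
run #10 (c=0, h=4, p=2) runs B1->T, B2->F, B4->F, B5->T, B5->T, B5->F, B6->F, B8->E, B7->T, B12->F; records B1=T, B2=F, B4=F, B5=T, B5=F, B6=F, B7=T, B8=E, B12=F
union over the pool: B1=T, B1=F, B2=T, B2=F, B3=T, B3=F, B4=T, B4=F, B5=T, B5=F, B6=T, B6=F, B7=T, B7=F, B8=S, B8=E, B9=T, B10=S, B10=E, B11=E, B12=F
uncovered (3 of 24): B9=F, B11=S, B12=T

Answer: B9=F, B11=S, B12=T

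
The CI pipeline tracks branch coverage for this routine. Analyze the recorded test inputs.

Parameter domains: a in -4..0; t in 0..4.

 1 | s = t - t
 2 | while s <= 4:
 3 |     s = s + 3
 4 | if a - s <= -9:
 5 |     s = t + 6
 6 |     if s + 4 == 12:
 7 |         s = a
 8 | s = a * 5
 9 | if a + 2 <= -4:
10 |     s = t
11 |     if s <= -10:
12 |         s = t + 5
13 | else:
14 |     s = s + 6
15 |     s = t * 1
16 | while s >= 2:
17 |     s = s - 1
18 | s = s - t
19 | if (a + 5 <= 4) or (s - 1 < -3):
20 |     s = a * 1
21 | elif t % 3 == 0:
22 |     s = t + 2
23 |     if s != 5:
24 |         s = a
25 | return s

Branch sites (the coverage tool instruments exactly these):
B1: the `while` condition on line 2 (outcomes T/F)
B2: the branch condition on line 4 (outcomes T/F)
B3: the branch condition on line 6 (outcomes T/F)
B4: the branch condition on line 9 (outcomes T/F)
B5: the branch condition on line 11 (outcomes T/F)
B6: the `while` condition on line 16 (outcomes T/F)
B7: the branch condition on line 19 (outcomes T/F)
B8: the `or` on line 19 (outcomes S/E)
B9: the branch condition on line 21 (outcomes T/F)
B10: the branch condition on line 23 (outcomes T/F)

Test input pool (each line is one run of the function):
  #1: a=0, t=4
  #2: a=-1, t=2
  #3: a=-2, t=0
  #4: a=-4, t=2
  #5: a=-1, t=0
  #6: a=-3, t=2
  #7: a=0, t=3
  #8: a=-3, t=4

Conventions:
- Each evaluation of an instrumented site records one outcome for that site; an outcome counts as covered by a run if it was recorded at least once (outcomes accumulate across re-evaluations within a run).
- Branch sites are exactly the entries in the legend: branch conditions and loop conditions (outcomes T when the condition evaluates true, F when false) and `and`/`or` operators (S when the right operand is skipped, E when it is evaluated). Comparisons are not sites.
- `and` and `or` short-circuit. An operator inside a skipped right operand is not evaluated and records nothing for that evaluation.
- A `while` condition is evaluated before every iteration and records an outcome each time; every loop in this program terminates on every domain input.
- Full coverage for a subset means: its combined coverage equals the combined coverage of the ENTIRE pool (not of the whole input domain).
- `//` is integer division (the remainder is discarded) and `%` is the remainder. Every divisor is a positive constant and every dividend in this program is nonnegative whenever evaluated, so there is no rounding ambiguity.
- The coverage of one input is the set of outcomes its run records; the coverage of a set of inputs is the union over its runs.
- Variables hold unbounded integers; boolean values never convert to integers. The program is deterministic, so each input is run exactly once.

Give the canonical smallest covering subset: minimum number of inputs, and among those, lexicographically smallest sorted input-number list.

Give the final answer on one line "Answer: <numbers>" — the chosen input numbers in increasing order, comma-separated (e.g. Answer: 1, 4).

#1 (a=0, t=4) -> B1->T, B1->T, B1->F, B2->F, B4->F, B6->T, B6->T, B6->T, B6->F, B8->E, B7->T; covered: B1=T, B1=F, B2=F, B4=F, B6=T, B6=F, B7=T, B8=E
#2 (a=-1, t=2) -> B1->T, B1->T, B1->F, B2->F, B4->F, B6->T, B6->F, B8->S, B7->T; covered: B1=T, B1=F, B2=F, B4=F, B6=T, B6=F, B7=T, B8=S
#3 (a=-2, t=0) -> B1->T, B1->T, B1->F, B2->F, B4->F, B6->F, B8->S, B7->T; covered: B1=T, B1=F, B2=F, B4=F, B6=F, B7=T, B8=S
#4 (a=-4, t=2) -> B1->T, B1->T, B1->F, B2->T, B3->T, B4->F, B6->T, B6->F, B8->S, B7->T; covered: B1=T, B1=F, B2=T, B3=T, B4=F, B6=T, B6=F, B7=T, B8=S
#5 (a=-1, t=0) -> B1->T, B1->T, B1->F, B2->F, B4->F, B6->F, B8->S, B7->T; covered: B1=T, B1=F, B2=F, B4=F, B6=F, B7=T, B8=S
#6 (a=-3, t=2) -> B1->T, B1->T, B1->F, B2->T, B3->T, B4->F, B6->T, B6->F, B8->S, B7->T; covered: B1=T, B1=F, B2=T, B3=T, B4=F, B6=T, B6=F, B7=T, B8=S
#7 (a=0, t=3) -> B1->T, B1->T, B1->F, B2->F, B4->F, B6->T, B6->T, B6->F, B8->E, B7->F, B9->T, B10->F; covered: B1=T, B1=F, B2=F, B4=F, B6=T, B6=F, B7=F, B8=E, B9=T, B10=F
#8 (a=-3, t=4) -> B1->T, B1->T, B1->F, B2->T, B3->F, B4->F, B6->T, B6->T, B6->T, B6->F, B8->S, B7->T; covered: B1=T, B1=F, B2=T, B3=F, B4=F, B6=T, B6=F, B7=T, B8=S
pool-wide coverage (15 outcomes): B1=T, B1=F, B2=T, B2=F, B3=T, B3=F, B4=F, B6=T, B6=F, B7=T, B7=F, B8=S, B8=E, B9=T, B10=F
checked all size-1 subsets: none covers 15 outcomes (max 10/15)
checked all size-2 subsets: none covers 15 outcomes (max 14/15)
the canonical winner is {4, 7, 8}: size 3, full 15-outcome coverage, earliest index list among size-3 covers

Answer: 4, 7, 8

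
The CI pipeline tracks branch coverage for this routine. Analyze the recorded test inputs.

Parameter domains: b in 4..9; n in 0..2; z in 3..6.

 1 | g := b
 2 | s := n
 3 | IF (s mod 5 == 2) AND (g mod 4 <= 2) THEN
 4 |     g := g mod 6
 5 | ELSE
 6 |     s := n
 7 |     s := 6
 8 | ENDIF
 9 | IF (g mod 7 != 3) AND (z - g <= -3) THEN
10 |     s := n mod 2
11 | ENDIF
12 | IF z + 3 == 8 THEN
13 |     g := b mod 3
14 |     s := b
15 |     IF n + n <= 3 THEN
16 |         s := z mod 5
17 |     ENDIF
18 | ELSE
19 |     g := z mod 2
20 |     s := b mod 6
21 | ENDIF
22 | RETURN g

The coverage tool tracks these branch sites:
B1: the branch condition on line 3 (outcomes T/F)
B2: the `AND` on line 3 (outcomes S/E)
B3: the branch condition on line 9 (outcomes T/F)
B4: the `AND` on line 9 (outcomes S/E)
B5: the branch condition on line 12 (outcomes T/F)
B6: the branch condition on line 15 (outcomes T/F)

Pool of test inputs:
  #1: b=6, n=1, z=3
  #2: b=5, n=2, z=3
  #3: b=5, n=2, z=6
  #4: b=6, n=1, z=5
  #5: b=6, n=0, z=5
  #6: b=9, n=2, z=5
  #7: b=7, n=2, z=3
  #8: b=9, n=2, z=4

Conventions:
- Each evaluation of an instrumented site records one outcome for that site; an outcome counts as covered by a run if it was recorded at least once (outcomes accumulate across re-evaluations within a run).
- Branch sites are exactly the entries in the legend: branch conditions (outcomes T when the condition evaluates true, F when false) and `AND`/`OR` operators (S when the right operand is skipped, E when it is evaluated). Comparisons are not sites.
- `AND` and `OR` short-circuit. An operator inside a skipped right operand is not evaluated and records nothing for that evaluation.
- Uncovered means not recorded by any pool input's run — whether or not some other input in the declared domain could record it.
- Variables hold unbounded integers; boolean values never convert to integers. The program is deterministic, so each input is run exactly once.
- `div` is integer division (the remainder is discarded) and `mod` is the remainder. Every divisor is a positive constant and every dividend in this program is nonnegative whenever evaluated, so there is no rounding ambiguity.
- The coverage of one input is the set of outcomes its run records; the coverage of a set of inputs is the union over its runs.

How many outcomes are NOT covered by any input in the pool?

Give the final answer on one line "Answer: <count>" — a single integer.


run #1 (b=6, n=1, z=3) runs B2->S, B1->F, B4->E, B3->T, B5->F; records B1=F, B2=S, B3=T, B4=E, B5=F
run #2 (b=5, n=2, z=3) runs B2->E, B1->T, B4->E, B3->F, B5->F; records B1=T, B2=E, B3=F, B4=E, B5=F
run #3 (b=5, n=2, z=6) runs B2->E, B1->T, B4->E, B3->F, B5->F; records B1=T, B2=E, B3=F, B4=E, B5=F
run #4 (b=6, n=1, z=5) runs B2->S, B1->F, B4->E, B3->F, B5->T, B6->T; records B1=F, B2=S, B3=F, B4=E, B5=T, B6=T
run #5 (b=6, n=0, z=5) runs B2->S, B1->F, B4->E, B3->F, B5->T, B6->T; records B1=F, B2=S, B3=F, B4=E, B5=T, B6=T
run #6 (b=9, n=2, z=5) runs B2->E, B1->T, B4->S, B3->F, B5->T, B6->F; records B1=T, B2=E, B3=F, B4=S, B5=T, B6=F
run #7 (b=7, n=2, z=3) runs B2->E, B1->F, B4->E, B3->T, B5->F; records B1=F, B2=E, B3=T, B4=E, B5=F
run #8 (b=9, n=2, z=4) runs B2->E, B1->T, B4->S, B3->F, B5->F; records B1=T, B2=E, B3=F, B4=S, B5=F
union over the pool: B1=T, B1=F, B2=S, B2=E, B3=T, B3=F, B4=S, B4=E, B5=T, B5=F, B6=T, B6=F
uncovered (0 of 12): none
Answer: 0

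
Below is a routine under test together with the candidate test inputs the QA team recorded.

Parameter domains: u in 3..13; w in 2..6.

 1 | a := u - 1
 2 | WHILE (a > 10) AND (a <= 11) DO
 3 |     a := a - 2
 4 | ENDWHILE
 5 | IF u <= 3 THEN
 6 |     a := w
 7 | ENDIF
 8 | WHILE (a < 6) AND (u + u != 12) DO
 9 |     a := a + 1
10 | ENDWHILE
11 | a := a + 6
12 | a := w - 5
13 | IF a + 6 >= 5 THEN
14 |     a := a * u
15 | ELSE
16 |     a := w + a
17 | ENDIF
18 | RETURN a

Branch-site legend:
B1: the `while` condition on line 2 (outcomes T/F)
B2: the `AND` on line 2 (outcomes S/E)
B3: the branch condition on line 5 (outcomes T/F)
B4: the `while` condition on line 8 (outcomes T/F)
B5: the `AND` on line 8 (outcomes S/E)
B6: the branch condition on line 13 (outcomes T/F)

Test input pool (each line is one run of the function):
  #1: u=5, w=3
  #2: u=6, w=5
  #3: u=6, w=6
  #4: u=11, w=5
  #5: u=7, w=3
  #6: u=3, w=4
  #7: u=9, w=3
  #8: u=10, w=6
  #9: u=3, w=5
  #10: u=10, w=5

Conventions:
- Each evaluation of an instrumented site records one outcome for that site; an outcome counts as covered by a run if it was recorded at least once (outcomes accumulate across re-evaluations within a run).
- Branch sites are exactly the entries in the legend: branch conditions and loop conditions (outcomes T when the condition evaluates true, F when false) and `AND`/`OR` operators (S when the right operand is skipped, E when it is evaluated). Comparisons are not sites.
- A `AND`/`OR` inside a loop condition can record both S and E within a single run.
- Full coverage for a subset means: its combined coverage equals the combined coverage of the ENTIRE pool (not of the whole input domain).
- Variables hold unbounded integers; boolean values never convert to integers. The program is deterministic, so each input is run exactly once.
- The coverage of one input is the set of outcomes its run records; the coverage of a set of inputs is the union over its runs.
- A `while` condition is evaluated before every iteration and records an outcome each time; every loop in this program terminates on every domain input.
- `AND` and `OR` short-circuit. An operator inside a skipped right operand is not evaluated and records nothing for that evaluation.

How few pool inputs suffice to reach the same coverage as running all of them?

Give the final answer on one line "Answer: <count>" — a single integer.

#1 (u=5, w=3) -> B2->S, B1->F, B3->F, B5->E, B4->T, B5->E, B4->T, B5->S, B4->F, B6->F; covered: B1=F, B2=S, B3=F, B4=T, B4=F, B5=S, B5=E, B6=F
#2 (u=6, w=5) -> B2->S, B1->F, B3->F, B5->E, B4->F, B6->T; covered: B1=F, B2=S, B3=F, B4=F, B5=E, B6=T
#3 (u=6, w=6) -> B2->S, B1->F, B3->F, B5->E, B4->F, B6->T; covered: B1=F, B2=S, B3=F, B4=F, B5=E, B6=T
#4 (u=11, w=5) -> B2->S, B1->F, B3->F, B5->S, B4->F, B6->T; covered: B1=F, B2=S, B3=F, B4=F, B5=S, B6=T
#5 (u=7, w=3) -> B2->S, B1->F, B3->F, B5->S, B4->F, B6->F; covered: B1=F, B2=S, B3=F, B4=F, B5=S, B6=F
#6 (u=3, w=4) -> B2->S, B1->F, B3->T, B5->E, B4->T, B5->E, B4->T, B5->S, B4->F, B6->T; covered: B1=F, B2=S, B3=T, B4=T, B4=F, B5=S, B5=E, B6=T
#7 (u=9, w=3) -> B2->S, B1->F, B3->F, B5->S, B4->F, B6->F; covered: B1=F, B2=S, B3=F, B4=F, B5=S, B6=F
#8 (u=10, w=6) -> B2->S, B1->F, B3->F, B5->S, B4->F, B6->T; covered: B1=F, B2=S, B3=F, B4=F, B5=S, B6=T
#9 (u=3, w=5) -> B2->S, B1->F, B3->T, B5->E, B4->T, B5->S, B4->F, B6->T; covered: B1=F, B2=S, B3=T, B4=T, B4=F, B5=S, B5=E, B6=T
#10 (u=10, w=5) -> B2->S, B1->F, B3->F, B5->S, B4->F, B6->T; covered: B1=F, B2=S, B3=F, B4=F, B5=S, B6=T
union over all inputs: B1=F, B2=S, B3=T, B3=F, B4=T, B4=F, B5=S, B5=E, B6=T, B6=F (10 outcomes)
size 1 is not enough: best union over all size-1 subsets is 8/10
inputs {1, 6} (size 2) cover everything; no size-2 subset with a lexicographically smaller index list covers all 10

Answer: 2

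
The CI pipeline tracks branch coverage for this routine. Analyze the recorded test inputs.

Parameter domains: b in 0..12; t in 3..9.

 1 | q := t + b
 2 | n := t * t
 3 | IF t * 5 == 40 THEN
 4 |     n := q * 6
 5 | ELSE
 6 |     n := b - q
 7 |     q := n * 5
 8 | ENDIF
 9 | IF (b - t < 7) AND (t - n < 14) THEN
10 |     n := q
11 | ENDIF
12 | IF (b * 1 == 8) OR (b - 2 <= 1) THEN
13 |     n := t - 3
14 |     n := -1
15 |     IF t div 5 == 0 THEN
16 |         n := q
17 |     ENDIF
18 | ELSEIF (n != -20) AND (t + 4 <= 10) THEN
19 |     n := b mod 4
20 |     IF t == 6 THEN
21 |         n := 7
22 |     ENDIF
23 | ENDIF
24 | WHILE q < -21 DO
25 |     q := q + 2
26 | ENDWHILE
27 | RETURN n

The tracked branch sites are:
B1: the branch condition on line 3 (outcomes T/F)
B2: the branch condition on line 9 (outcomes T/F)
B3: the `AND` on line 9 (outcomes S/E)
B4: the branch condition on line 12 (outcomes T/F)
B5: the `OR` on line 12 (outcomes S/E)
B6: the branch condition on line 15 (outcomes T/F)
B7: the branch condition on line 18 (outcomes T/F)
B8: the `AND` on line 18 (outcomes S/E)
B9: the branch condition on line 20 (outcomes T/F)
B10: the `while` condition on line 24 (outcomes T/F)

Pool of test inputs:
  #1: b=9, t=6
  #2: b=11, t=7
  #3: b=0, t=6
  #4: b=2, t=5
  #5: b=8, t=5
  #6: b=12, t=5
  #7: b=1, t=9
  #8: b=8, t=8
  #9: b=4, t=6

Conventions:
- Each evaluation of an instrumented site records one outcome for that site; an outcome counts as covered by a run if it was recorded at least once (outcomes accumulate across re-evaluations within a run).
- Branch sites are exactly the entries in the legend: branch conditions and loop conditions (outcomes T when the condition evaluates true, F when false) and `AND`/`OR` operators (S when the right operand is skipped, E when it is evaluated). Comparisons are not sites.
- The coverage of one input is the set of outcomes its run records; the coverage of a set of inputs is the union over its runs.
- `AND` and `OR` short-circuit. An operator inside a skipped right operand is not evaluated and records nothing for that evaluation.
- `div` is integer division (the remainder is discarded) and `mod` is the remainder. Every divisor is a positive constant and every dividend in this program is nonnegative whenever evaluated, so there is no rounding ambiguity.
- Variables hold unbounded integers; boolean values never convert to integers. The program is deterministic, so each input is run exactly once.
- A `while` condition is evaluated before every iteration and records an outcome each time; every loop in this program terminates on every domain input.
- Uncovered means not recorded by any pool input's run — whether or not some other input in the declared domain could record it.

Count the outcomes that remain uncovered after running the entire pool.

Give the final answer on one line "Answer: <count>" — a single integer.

input #1 (b=9, t=6): covers B1=F, B2=T, B3=E, B4=F, B5=E, B7=T, B8=E, B9=T, B10=T, B10=F
input #2 (b=11, t=7): covers B1=F, B2=F, B3=E, B4=F, B5=E, B7=F, B8=E, B10=T, B10=F
input #3 (b=0, t=6): covers B1=F, B2=T, B3=E, B4=T, B5=E, B6=F, B10=T, B10=F
input #4 (b=2, t=5): covers B1=F, B2=T, B3=E, B4=T, B5=E, B6=F, B10=T, B10=F
input #5 (b=8, t=5): covers B1=F, B2=T, B3=E, B4=T, B5=S, B6=F, B10=T, B10=F
input #6 (b=12, t=5): covers B1=F, B2=F, B3=S, B4=F, B5=E, B7=T, B8=E, B9=F, B10=T, B10=F
input #7 (b=1, t=9): covers B1=F, B2=F, B3=E, B4=T, B5=E, B6=F, B10=T, B10=F
input #8 (b=8, t=8): covers B1=T, B2=T, B3=E, B4=T, B5=S, B6=F, B10=F
input #9 (b=4, t=6): covers B1=F, B2=T, B3=E, B4=F, B5=E, B7=T, B8=E, B9=T, B10=T, B10=F
union over the pool: B1=T, B1=F, B2=T, B2=F, B3=S, B3=E, B4=T, B4=F, B5=S, B5=E, B6=F, B7=T, B7=F, B8=E, B9=T, B9=F, B10=T, B10=F
uncovered (2 of 20): B6=T, B8=S

Answer: 2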